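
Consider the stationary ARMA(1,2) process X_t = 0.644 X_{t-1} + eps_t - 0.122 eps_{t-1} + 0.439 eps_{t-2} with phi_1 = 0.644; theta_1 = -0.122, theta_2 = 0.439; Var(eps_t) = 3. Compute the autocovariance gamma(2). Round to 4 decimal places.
\gamma(2) = 4.3847

Multiply the model equation by X_{t-k} and take expectations. With theta_0 = psi_0 = 1 and psi_j the MA(infinity) weights, this gives
  gamma(k) - sum_i phi_i gamma(k-i) = c_k,
  c_k = sigma^2 * sum_{j=k..q} theta_j psi_{j-k}   (c_k = 0 for k > q),
using gamma(-m) = gamma(m).
psi-weights needed (psi_j = theta_j + sum_i phi_i psi_{j-i}):
  psi_1 = theta_1 + phi_1 = -0.122 + (0.644) = 0.522
  psi_2 = theta_2 + phi_1 psi_1 = 0.439 + (0.644)(0.522) = 0.775168
Right-hand sides:
  c_0 = sigma^2 (1 + theta_1 psi_1 + theta_2 psi_2) = 3 * (1 + (-0.122)(0.522) + (0.439)(0.775168)) = 3 * 1.276615 = 3.829844
  c_1 = sigma^2 (theta_1 + theta_2 psi_1) = 3 * (-0.122 + (0.439)(0.522)) = 0.321474
  c_2 = sigma^2 theta_2 = 3 * (0.439) = 1.317
Equations for k = 0 and k = 1 (AR order 1):
  gamma(0) = phi_1 gamma(1) + c_0
  gamma(1) = phi_1 gamma(0) + c_1
Substituting the second into the first: gamma(0) (1 - phi_1^2) = c_0 + phi_1 c_1, so
  gamma(0) = (c_0 + phi_1 c_1) / (1 - phi_1^2) = (3.829844 + (0.644)(0.321474)) / (1 - (0.644)^2) = 4.036874 / 0.585264 = 6.897526.
  gamma(1) = phi_1 gamma(0) + c_1 = (0.644)(6.897526) + (0.321474) = 4.763481.
For k = 2: gamma(2) = phi_1 gamma(1) + c_2
  = (0.644)(4.763481) + (1.317) = 4.384681.
Therefore gamma(2) = 4.3847 (to 4 decimal places).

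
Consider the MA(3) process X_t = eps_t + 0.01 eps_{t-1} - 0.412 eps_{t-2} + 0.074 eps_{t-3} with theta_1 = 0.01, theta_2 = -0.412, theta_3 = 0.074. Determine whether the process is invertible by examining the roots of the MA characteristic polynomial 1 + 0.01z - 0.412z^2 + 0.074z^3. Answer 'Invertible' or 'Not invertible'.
\text{Invertible}

The MA(q) characteristic polynomial is P(z) = 1 + 0.01z - 0.412z^2 + 0.074z^3.
Invertibility requires all roots to lie outside the unit circle, i.e. |z| > 1 for every root.
Degree 3: look for a simple real root z0 first, then factor out (1 - z/z0) and solve the remaining quadratic.
Testing z0 = 5: P(5) = 1 + (0.01)(5) + (-0.412)(5)^2 + (0.074)(5)^3
  = 1 + (0.05) + (-10.3) + (9.25) = 0.  So z_0 = 5 is a root, |z_0| = 5.
Divide out the factor (1 - 0.2 z) = (1 - z/z0) (since 1/z0 = 0.2):
  P(z) = (1 - 0.2 z)(1 + (0.21) z + (-0.37) z^2)
  [check: z-coef 0.21 - (0.2) = 0.01; z^2-coef -0.37 - (0.2)(0.21) = -0.412; z^3-coef -(0.2)(-0.37) = 0.074.]
Remaining roots from the quadratic factor 1 + (0.21) z + (-0.37) z^2:
  Set 1 + (0.21) z + (-0.37) z^2 = 0, i.e. a z^2 + b z + c = 0 with a = -0.37, b = 0.21, c = 1.
  Discriminant D = b^2 - 4ac = (0.21)^2 - 4*(-0.37)*1 = 0.0441 - (-1.48) = 1.5241.
  D >= 0, so the roots are real: z = (-b +/- sqrt(D)) / (2a) = (-0.21 +/- 1.234544) / (-0.74).
    z_1 = (-0.21 + 1.234544) / (-0.74) = -1.3845,   |z_1| = 1.3845.
    z_2 = (-0.21 - 1.234544) / (-0.74) = 1.9521,   |z_2| = 1.9521.
Moduli of all roots: 5.0000, 1.3845, 1.9521.
All moduli strictly greater than 1? Yes.
Verdict: Invertible.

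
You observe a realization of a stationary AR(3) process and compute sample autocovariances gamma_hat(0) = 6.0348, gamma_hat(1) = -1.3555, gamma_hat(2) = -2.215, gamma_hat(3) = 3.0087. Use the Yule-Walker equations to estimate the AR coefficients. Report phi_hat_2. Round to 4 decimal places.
\hat\phi_{2} = -0.3210

The Yule-Walker equations for an AR(p) process read, in matrix form,
  Gamma_p phi = r_p,   with   (Gamma_p)_{ij} = gamma(|i - j|),
                       (r_p)_i = gamma(i),   i,j = 1..p.
Substitute the sample gammas (Toeplitz matrix and right-hand side of size 3):
  Gamma_p = [[6.0348, -1.3555, -2.215], [-1.3555, 6.0348, -1.3555], [-2.215, -1.3555, 6.0348]]
  r_p     = [-1.3555, -2.215, 3.0087]
Written out (R1..R3):
  (R1) 6.0348 phi_1 - 1.3555 phi_2 - 2.215 phi_3 = -1.3555
  (R2) -1.3555 phi_1 + 6.0348 phi_2 - 1.3555 phi_3 = -2.215
  (R3) -2.215 phi_1 - 1.3555 phi_2 + 6.0348 phi_3 = 3.0087
Gaussian elimination:
  R2 <- R2 - (-1.3555/6.0348) R1 = R2 - (-0.224614) R1:  5.730336 phi_2 - 1.85302 phi_3 = -2.519464
  R3 <- R3 - (-2.215/6.0348) R1 = R3 - (-0.367038) R1:  -1.85302 phi_2 + 5.221811 phi_3 = 2.51118
  R3 <- R3 - (-1.85302/5.730336) R2 = R3 - (-0.32337) R2:  4.6226 phi_3 = 1.696461
Back-substitution:
  phi_hat_3 = 1.696461 / 4.6226 = 0.366993
  phi_hat_2 = (-2.519464 - (-1.85302)(0.366993)) / 5.730336 = -0.320997
  phi_hat_1 = (-1.3555 - (-1.3555)(-0.320997) - (-2.215)(0.366993)) / 6.0348 = -0.162014
So phi_hat = [-0.1620, -0.3210, 0.3670].
Therefore phi_hat_2 = -0.3210.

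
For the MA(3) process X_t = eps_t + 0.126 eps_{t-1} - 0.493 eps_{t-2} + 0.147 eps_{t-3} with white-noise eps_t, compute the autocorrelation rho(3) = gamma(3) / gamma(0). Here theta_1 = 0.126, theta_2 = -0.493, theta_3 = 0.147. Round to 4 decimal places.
\rho(3) = 0.1148

For an MA(q) process with theta_0 = 1, the autocovariance is
  gamma(k) = sigma^2 * sum_{i=0..q-k} theta_i * theta_{i+k},
and rho(k) = gamma(k) / gamma(0). Sigma^2 cancels.
  numerator   = (1)*(0.147) = 0.147.
  denominator = (1)^2 + (0.126)^2 + (-0.493)^2 + (0.147)^2 = 1.280534.
  rho(3) = 0.147 / 1.280534 = 0.1148.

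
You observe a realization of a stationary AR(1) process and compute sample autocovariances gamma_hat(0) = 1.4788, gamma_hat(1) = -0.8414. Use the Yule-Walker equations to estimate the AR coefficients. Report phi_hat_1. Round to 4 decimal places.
\hat\phi_{1} = -0.5690

The Yule-Walker equations for an AR(p) process read, in matrix form,
  Gamma_p phi = r_p,   with   (Gamma_p)_{ij} = gamma(|i - j|),
                       (r_p)_i = gamma(i),   i,j = 1..p.
Substitute the sample gammas (Toeplitz matrix and right-hand side of size 1):
  Gamma_p = [[1.4788]]
  r_p     = [-0.8414]
With p = 1 this is the single equation gamma(0) phi_1 = gamma(1):
  phi_hat_1 = gamma(1) / gamma(0) = -0.8414 / 1.4788 = -0.5690.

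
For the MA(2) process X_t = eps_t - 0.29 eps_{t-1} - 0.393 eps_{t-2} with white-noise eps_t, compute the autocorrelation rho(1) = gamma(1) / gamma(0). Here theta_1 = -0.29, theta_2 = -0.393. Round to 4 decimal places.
\rho(1) = -0.1421

For an MA(q) process with theta_0 = 1, the autocovariance is
  gamma(k) = sigma^2 * sum_{i=0..q-k} theta_i * theta_{i+k},
and rho(k) = gamma(k) / gamma(0). Sigma^2 cancels.
  numerator   = (1)*(-0.29) + (-0.29)*(-0.393) = -0.17603.
  denominator = (1)^2 + (-0.29)^2 + (-0.393)^2 = 1.238549.
  rho(1) = -0.17603 / 1.238549 = -0.1421.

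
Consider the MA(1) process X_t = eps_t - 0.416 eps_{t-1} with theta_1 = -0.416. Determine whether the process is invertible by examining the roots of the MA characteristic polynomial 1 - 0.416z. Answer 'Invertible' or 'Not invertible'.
\text{Invertible}

The MA(q) characteristic polynomial is P(z) = 1 - 0.416z.
Invertibility requires all roots to lie outside the unit circle, i.e. |z| > 1 for every root.
This is linear in z: 1 + (-0.416) z = 0  =>  z = -1/(-0.416) = 2.403846,  |z| = 2.403846.
Moduli of all roots: 2.4038.
All moduli strictly greater than 1? Yes.
Verdict: Invertible.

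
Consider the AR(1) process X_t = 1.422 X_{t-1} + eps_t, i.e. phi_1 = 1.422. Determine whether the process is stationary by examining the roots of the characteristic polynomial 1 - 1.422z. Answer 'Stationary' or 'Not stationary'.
\text{Not stationary}

The AR(p) characteristic polynomial is P(z) = 1 - 1.422z.
Stationarity requires all roots to lie outside the unit circle, i.e. |z| > 1 for every root.
This is linear in z: 1 + (-1.422) z = 0  =>  z = -1/(-1.422) = 0.703235,  |z| = 0.703235.
Moduli of all roots: 0.7032.
All moduli strictly greater than 1? No.
Verdict: Not stationary.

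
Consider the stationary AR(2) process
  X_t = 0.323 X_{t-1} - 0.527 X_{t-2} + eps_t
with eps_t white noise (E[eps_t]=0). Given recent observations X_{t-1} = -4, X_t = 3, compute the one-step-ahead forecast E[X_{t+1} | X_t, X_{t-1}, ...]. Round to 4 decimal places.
E[X_{t+1} \mid \mathcal F_t] = 3.0770

For an AR(p) model X_t = c + sum_i phi_i X_{t-i} + eps_t, the
one-step-ahead conditional mean is
  E[X_{t+1} | X_t, ...] = c + sum_i phi_i X_{t+1-i}.
Substitute known values:
  E[X_{t+1} | ...] = (0.323) * (3) + (-0.527) * (-4)
                   = 3.0770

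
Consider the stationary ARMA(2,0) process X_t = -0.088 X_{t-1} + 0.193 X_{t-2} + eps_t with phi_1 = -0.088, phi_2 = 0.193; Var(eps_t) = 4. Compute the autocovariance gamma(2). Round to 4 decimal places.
\gamma(2) = 0.8519

Multiply the model equation by X_{t-k} and take expectations. With theta_0 = psi_0 = 1 and psi_j the MA(infinity) weights, this gives
  gamma(k) - sum_i phi_i gamma(k-i) = c_k,
  c_k = sigma^2 * sum_{j=k..q} theta_j psi_{j-k}   (c_k = 0 for k > q),
using gamma(-m) = gamma(m).
Pure AR (q = 0): c_0 = sigma^2 = 4, c_k = 0 for k >= 1.
Equations for k = 0, 1, 2 (AR order 2, c_2 = 0):
  (E0) gamma(0) = phi_1 gamma(1) + phi_2 gamma(2) + c_0
  (E1) gamma(1) = phi_1 gamma(0) + phi_2 gamma(1) + c_1
  (E2) gamma(2) = phi_1 gamma(1) + phi_2 gamma(0)
From (E1): gamma(1) = A gamma(0) + B with
  A = phi_1 / (1 - phi_2) = -0.088 / 0.807 = -0.109046,   B = c_1 / (1 - phi_2) = 0 / 0.807 = 0.
Insert (E2) into (E0): gamma(0) (1 - phi_2^2) = phi_1 (1 + phi_2) gamma(1) + c_0.
  phi_1 (1 + phi_2) = (-0.088)(1.193) = -0.104984,   1 - phi_2^2 = 0.962751.
Replace gamma(1) by A gamma(0) + B and collect gamma(0):
  gamma(0) [0.962751 - (-0.104984)(-0.109046)] = c_0 = 4
  gamma(0) * 0.951303 = 4
  gamma(0) = 4 / 0.951303 = 4.204759.
  gamma(1) = A gamma(0) = (-0.109046)(4.204759) = -0.458512.
  gamma(2) = phi_1 gamma(1) + phi_2 gamma(0) = (-0.088)(-0.458512) + (0.193)(4.204759) = 0.851868.
Therefore gamma(2) = 0.8519 (to 4 decimal places).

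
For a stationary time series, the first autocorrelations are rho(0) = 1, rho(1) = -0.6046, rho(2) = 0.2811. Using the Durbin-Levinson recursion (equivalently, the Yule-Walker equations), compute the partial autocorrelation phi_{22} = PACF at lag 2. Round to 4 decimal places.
\phi_{22} = -0.1331

The PACF at lag k is phi_{kk}, the last component of the solution
to the Yule-Walker system G_k phi = r_k where
  (G_k)_{ij} = rho(|i - j|), (r_k)_i = rho(i), i,j = 1..k.
Equivalently, Durbin-Levinson gives phi_{kk} iteratively:
  phi_{11} = rho(1)
  phi_{kk} = [rho(k) - sum_{j=1..k-1} phi_{k-1,j} rho(k-j)]
            / [1 - sum_{j=1..k-1} phi_{k-1,j} rho(j)],
  phi_{k,j} = phi_{k-1,j} - phi_{kk} phi_{k-1,k-j},  j = 1..k-1.
Step k = 1:
  phi_11 = rho(1) = -0.6046.
Step k = 2:
  phi_22 = [rho(2) - phi_11 rho(1)] / [1 - phi_11 rho(1)] = [0.2811 - (-0.6046)(-0.6046)] / [1 - (-0.6046)(-0.6046)]
         = -0.08444116 / 0.63445884 = -0.1331.
Therefore phi_{22} = -0.1331.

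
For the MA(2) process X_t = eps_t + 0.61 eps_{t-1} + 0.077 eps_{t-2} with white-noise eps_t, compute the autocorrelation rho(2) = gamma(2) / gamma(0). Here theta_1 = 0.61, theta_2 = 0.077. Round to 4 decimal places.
\rho(2) = 0.0559

For an MA(q) process with theta_0 = 1, the autocovariance is
  gamma(k) = sigma^2 * sum_{i=0..q-k} theta_i * theta_{i+k},
and rho(k) = gamma(k) / gamma(0). Sigma^2 cancels.
  numerator   = (1)*(0.077) = 0.077.
  denominator = (1)^2 + (0.61)^2 + (0.077)^2 = 1.378029.
  rho(2) = 0.077 / 1.378029 = 0.0559.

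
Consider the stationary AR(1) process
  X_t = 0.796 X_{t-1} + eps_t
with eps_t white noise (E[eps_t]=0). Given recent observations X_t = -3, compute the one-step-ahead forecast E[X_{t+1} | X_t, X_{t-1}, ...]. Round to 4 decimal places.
E[X_{t+1} \mid \mathcal F_t] = -2.3880

For an AR(p) model X_t = c + sum_i phi_i X_{t-i} + eps_t, the
one-step-ahead conditional mean is
  E[X_{t+1} | X_t, ...] = c + sum_i phi_i X_{t+1-i}.
Substitute known values:
  E[X_{t+1} | ...] = (0.796) * (-3)
                   = -2.3880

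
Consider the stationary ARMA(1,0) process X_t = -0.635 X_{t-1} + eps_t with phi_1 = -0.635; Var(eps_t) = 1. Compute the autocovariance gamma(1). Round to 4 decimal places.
\gamma(1) = -1.0641

Multiply the model equation by X_{t-k} and take expectations. With theta_0 = psi_0 = 1 and psi_j the MA(infinity) weights, this gives
  gamma(k) - sum_i phi_i gamma(k-i) = c_k,
  c_k = sigma^2 * sum_{j=k..q} theta_j psi_{j-k}   (c_k = 0 for k > q),
using gamma(-m) = gamma(m).
Pure AR (q = 0): c_0 = sigma^2 = 1, c_k = 0 for k >= 1.
Equations for k = 0 and k = 1 (AR order 1):
  gamma(0) = phi_1 gamma(1) + c_0
  gamma(1) = phi_1 gamma(0) + c_1
Substituting the second into the first: gamma(0) (1 - phi_1^2) = c_0 + phi_1 c_1, so
  gamma(0) = c_0 / (1 - phi_1^2) = 1 / (1 - (-0.635)^2) = 1 / 0.596775 = 1.675673.
  gamma(1) = phi_1 gamma(0) = (-0.635)(1.675673) = -1.064053.
Therefore gamma(1) = -1.0641 (to 4 decimal places).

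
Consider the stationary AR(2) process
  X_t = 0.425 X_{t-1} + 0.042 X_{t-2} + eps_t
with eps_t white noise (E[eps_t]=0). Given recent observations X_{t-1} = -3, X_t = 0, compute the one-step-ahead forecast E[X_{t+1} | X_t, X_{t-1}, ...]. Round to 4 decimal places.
E[X_{t+1} \mid \mathcal F_t] = -0.1260

For an AR(p) model X_t = c + sum_i phi_i X_{t-i} + eps_t, the
one-step-ahead conditional mean is
  E[X_{t+1} | X_t, ...] = c + sum_i phi_i X_{t+1-i}.
Substitute known values:
  E[X_{t+1} | ...] = (0.425) * (0) + (0.042) * (-3)
                   = -0.1260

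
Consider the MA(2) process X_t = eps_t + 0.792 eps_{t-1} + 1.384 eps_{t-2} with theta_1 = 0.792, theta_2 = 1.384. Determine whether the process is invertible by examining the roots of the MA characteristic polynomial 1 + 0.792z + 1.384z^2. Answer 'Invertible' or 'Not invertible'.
\text{Not invertible}

The MA(q) characteristic polynomial is P(z) = 1 + 0.792z + 1.384z^2.
Invertibility requires all roots to lie outside the unit circle, i.e. |z| > 1 for every root.
Set 1 + (0.792) z + (1.384) z^2 = 0, i.e. a z^2 + b z + c = 0 with a = 1.384, b = 0.792, c = 1.
Discriminant D = b^2 - 4ac = (0.792)^2 - 4*(1.384)*1 = 0.627264 - (5.536) = -4.908736.
D < 0, so the roots are the complex-conjugate pair z = (-b +/- i sqrt(-D)) / (2a) = -0.2861 +/- 0.8004i.
For a conjugate pair |z|^2 = z * conj(z) = (product of roots) = c/a = 1/(1.384) = 0.722543, so |z| = sqrt(0.722543) = 0.85 for both roots.
Moduli of all roots: 0.8500, 0.8500.
All moduli strictly greater than 1? No.
Verdict: Not invertible.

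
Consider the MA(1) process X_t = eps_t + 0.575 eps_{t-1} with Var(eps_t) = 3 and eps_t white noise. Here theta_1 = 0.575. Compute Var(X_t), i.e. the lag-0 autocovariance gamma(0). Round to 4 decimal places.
\gamma(0) = 3.9919

For an MA(q) process X_t = eps_t + sum_i theta_i eps_{t-i} with
Var(eps_t) = sigma^2, the variance is
  gamma(0) = sigma^2 * (1 + sum_i theta_i^2).
  sum_i theta_i^2 = (0.575)^2 = 0.330625.
  gamma(0) = 3 * (1 + 0.330625) = 3 * 1.330625 = 3.991875, which rounds to 3.9919.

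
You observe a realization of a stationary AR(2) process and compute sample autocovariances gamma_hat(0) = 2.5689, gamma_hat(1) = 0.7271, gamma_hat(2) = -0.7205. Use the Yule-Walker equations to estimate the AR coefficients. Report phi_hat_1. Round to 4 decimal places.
\hat\phi_{1} = 0.3940

The Yule-Walker equations for an AR(p) process read, in matrix form,
  Gamma_p phi = r_p,   with   (Gamma_p)_{ij} = gamma(|i - j|),
                       (r_p)_i = gamma(i),   i,j = 1..p.
Substitute the sample gammas (Toeplitz matrix and right-hand side of size 2):
  Gamma_p = [[2.5689, 0.7271], [0.7271, 2.5689]]
  r_p     = [0.7271, -0.7205]
Written out:
  2.5689 phi_1 + 0.7271 phi_2 = 0.7271
  0.7271 phi_1 + 2.5689 phi_2 = -0.7205
Solve by Cramer's rule:
  det = gamma(0)^2 - gamma(1)^2 = (2.5689)^2 - (0.7271)^2 = 6.59924721 - 0.52867441 = 6.0705728
  phi_hat_1 = [gamma(1) gamma(0) - gamma(1) gamma(2)] / det = [(0.7271)(2.5689) - (0.7271)(-0.7205)] / 6.0705728 = 2.39172274 / 6.0705728 = 0.394
  phi_hat_2 = [gamma(0) gamma(2) - gamma(1)^2] / det = [(2.5689)(-0.7205) - (0.7271)^2] / 6.0705728 = -2.37956686 / 6.0705728 = -0.392
So phi_hat = [0.3940, -0.3920].
Therefore phi_hat_1 = 0.3940.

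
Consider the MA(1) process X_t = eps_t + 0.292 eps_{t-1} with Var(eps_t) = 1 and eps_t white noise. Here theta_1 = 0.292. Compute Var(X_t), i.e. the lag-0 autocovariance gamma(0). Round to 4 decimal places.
\gamma(0) = 1.0853

For an MA(q) process X_t = eps_t + sum_i theta_i eps_{t-i} with
Var(eps_t) = sigma^2, the variance is
  gamma(0) = sigma^2 * (1 + sum_i theta_i^2).
  sum_i theta_i^2 = (0.292)^2 = 0.085264.
  gamma(0) = 1 * (1 + 0.085264) = 1 * 1.085264 = 1.085264, which rounds to 1.0853.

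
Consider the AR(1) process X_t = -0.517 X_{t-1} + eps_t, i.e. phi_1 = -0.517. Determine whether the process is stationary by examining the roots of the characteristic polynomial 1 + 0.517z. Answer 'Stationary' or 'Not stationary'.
\text{Stationary}

The AR(p) characteristic polynomial is P(z) = 1 + 0.517z.
Stationarity requires all roots to lie outside the unit circle, i.e. |z| > 1 for every root.
This is linear in z: 1 + (0.517) z = 0  =>  z = -1/(0.517) = -1.934236,  |z| = 1.934236.
Moduli of all roots: 1.9342.
All moduli strictly greater than 1? Yes.
Verdict: Stationary.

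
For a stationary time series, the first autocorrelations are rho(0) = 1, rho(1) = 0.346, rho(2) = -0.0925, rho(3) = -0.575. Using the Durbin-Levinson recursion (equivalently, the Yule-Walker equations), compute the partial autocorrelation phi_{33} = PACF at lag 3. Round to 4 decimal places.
\phi_{33} = -0.5450

The PACF at lag k is phi_{kk}, the last component of the solution
to the Yule-Walker system G_k phi = r_k where
  (G_k)_{ij} = rho(|i - j|), (r_k)_i = rho(i), i,j = 1..k.
Equivalently, Durbin-Levinson gives phi_{kk} iteratively:
  phi_{11} = rho(1)
  phi_{kk} = [rho(k) - sum_{j=1..k-1} phi_{k-1,j} rho(k-j)]
            / [1 - sum_{j=1..k-1} phi_{k-1,j} rho(j)],
  phi_{k,j} = phi_{k-1,j} - phi_{kk} phi_{k-1,k-j},  j = 1..k-1.
Step k = 1:
  phi_11 = rho(1) = 0.346.
Step k = 2:
  phi_22 = [rho(2) - phi_11 rho(1)] / [1 - phi_11 rho(1)] = [-0.0925 - (0.346)(0.346)] / [1 - (0.346)(0.346)]
         = -0.212216 / 0.880284 = -0.241077.
  Update: phi_21 = phi_11 - phi_22 phi_11 = 0.346 - (-0.241077)(0.346) = 0.429413.
Step k = 3:
  phi_33 = [rho(3) - phi_21 rho(2) - phi_22 rho(1)] / [1 - phi_21 rho(1) - phi_22 rho(2)]
    numerator   = -0.575 - (0.429413)(-0.0925) - (-0.241077)(0.346) = -0.45186679
    denominator = 1 - (0.429413)(0.346) - (-0.241077)(-0.0925) = 0.82912366
  phi_33 = -0.45186679 / 0.82912366 = -0.545.
Therefore phi_{33} = -0.5450.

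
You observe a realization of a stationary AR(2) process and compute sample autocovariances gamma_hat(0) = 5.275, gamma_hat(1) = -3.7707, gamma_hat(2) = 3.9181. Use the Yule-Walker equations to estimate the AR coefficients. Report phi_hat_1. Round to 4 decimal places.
\hat\phi_{1} = -0.3760

The Yule-Walker equations for an AR(p) process read, in matrix form,
  Gamma_p phi = r_p,   with   (Gamma_p)_{ij} = gamma(|i - j|),
                       (r_p)_i = gamma(i),   i,j = 1..p.
Substitute the sample gammas (Toeplitz matrix and right-hand side of size 2):
  Gamma_p = [[5.275, -3.7707], [-3.7707, 5.275]]
  r_p     = [-3.7707, 3.9181]
Written out:
  5.275 phi_1 - 3.7707 phi_2 = -3.7707
  -3.7707 phi_1 + 5.275 phi_2 = 3.9181
Solve by Cramer's rule:
  det = gamma(0)^2 - gamma(1)^2 = (5.275)^2 - (-3.7707)^2 = 27.825625 - 14.21817849 = 13.60744651
  phi_hat_1 = [gamma(1) gamma(0) - gamma(1) gamma(2)] / det = [(-3.7707)(5.275) - (-3.7707)(3.9181)] / 13.60744651 = -5.11646283 / 13.60744651 = -0.376
  phi_hat_2 = [gamma(0) gamma(2) - gamma(1)^2] / det = [(5.275)(3.9181) - (-3.7707)^2] / 13.60744651 = 6.44979901 / 13.60744651 = 0.474
So phi_hat = [-0.3760, 0.4740].
Therefore phi_hat_1 = -0.3760.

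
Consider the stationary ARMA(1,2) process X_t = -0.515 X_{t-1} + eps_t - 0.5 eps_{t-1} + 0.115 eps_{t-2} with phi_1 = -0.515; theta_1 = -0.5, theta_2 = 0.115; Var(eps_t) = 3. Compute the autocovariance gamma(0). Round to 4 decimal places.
\gamma(0) = 7.7512

Multiply the model equation by X_{t-k} and take expectations. With theta_0 = psi_0 = 1 and psi_j the MA(infinity) weights, this gives
  gamma(k) - sum_i phi_i gamma(k-i) = c_k,
  c_k = sigma^2 * sum_{j=k..q} theta_j psi_{j-k}   (c_k = 0 for k > q),
using gamma(-m) = gamma(m).
psi-weights needed (psi_j = theta_j + sum_i phi_i psi_{j-i}):
  psi_1 = theta_1 + phi_1 = -0.5 + (-0.515) = -1.015
  psi_2 = theta_2 + phi_1 psi_1 = 0.115 + (-0.515)(-1.015) = 0.637725
Right-hand sides:
  c_0 = sigma^2 (1 + theta_1 psi_1 + theta_2 psi_2) = 3 * (1 + (-0.5)(-1.015) + (0.115)(0.637725)) = 3 * 1.580838 = 4.742515
  c_1 = sigma^2 (theta_1 + theta_2 psi_1) = 3 * (-0.5 + (0.115)(-1.015)) = -1.850175
  c_2 = sigma^2 theta_2 = 3 * (0.115) = 0.345
Equations for k = 0 and k = 1 (AR order 1):
  gamma(0) = phi_1 gamma(1) + c_0
  gamma(1) = phi_1 gamma(0) + c_1
Substituting the second into the first: gamma(0) (1 - phi_1^2) = c_0 + phi_1 c_1, so
  gamma(0) = (c_0 + phi_1 c_1) / (1 - phi_1^2) = (4.742515 + (-0.515)(-1.850175)) / (1 - (-0.515)^2) = 5.695355 / 0.734775 = 7.751155.
Therefore gamma(0) = 7.7512 (to 4 decimal places).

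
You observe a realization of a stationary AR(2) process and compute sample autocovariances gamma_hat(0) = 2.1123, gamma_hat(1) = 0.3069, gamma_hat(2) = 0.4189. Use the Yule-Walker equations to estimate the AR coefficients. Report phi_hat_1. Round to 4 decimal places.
\hat\phi_{1} = 0.1190

The Yule-Walker equations for an AR(p) process read, in matrix form,
  Gamma_p phi = r_p,   with   (Gamma_p)_{ij} = gamma(|i - j|),
                       (r_p)_i = gamma(i),   i,j = 1..p.
Substitute the sample gammas (Toeplitz matrix and right-hand side of size 2):
  Gamma_p = [[2.1123, 0.3069], [0.3069, 2.1123]]
  r_p     = [0.3069, 0.4189]
Written out:
  2.1123 phi_1 + 0.3069 phi_2 = 0.3069
  0.3069 phi_1 + 2.1123 phi_2 = 0.4189
Solve by Cramer's rule:
  det = gamma(0)^2 - gamma(1)^2 = (2.1123)^2 - (0.3069)^2 = 4.46181129 - 0.09418761 = 4.36762368
  phi_hat_1 = [gamma(1) gamma(0) - gamma(1) gamma(2)] / det = [(0.3069)(2.1123) - (0.3069)(0.4189)] / 4.36762368 = 0.51970446 / 4.36762368 = 0.119
  phi_hat_2 = [gamma(0) gamma(2) - gamma(1)^2] / det = [(2.1123)(0.4189) - (0.3069)^2] / 4.36762368 = 0.79065486 / 4.36762368 = 0.181
So phi_hat = [0.1190, 0.1810].
Therefore phi_hat_1 = 0.1190.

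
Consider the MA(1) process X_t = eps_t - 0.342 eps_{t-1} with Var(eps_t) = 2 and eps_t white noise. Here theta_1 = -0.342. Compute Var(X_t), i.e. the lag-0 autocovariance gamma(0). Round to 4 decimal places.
\gamma(0) = 2.2339

For an MA(q) process X_t = eps_t + sum_i theta_i eps_{t-i} with
Var(eps_t) = sigma^2, the variance is
  gamma(0) = sigma^2 * (1 + sum_i theta_i^2).
  sum_i theta_i^2 = (-0.342)^2 = 0.116964.
  gamma(0) = 2 * (1 + 0.116964) = 2 * 1.116964 = 2.233928, which rounds to 2.2339.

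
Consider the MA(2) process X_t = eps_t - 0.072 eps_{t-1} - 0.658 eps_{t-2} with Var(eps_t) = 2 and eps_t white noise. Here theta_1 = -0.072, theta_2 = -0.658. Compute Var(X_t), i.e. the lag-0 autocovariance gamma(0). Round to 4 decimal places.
\gamma(0) = 2.8763

For an MA(q) process X_t = eps_t + sum_i theta_i eps_{t-i} with
Var(eps_t) = sigma^2, the variance is
  gamma(0) = sigma^2 * (1 + sum_i theta_i^2).
  sum_i theta_i^2 = (-0.072)^2 + (-0.658)^2 = 0.005184 + 0.432964 = 0.438148.
  gamma(0) = 2 * (1 + 0.438148) = 2 * 1.438148 = 2.876296, which rounds to 2.8763.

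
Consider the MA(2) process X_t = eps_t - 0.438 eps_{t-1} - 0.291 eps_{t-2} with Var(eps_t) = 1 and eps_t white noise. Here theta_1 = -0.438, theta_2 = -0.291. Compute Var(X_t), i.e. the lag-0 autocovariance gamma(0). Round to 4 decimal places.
\gamma(0) = 1.2765

For an MA(q) process X_t = eps_t + sum_i theta_i eps_{t-i} with
Var(eps_t) = sigma^2, the variance is
  gamma(0) = sigma^2 * (1 + sum_i theta_i^2).
  sum_i theta_i^2 = (-0.438)^2 + (-0.291)^2 = 0.191844 + 0.084681 = 0.276525.
  gamma(0) = 1 * (1 + 0.276525) = 1 * 1.276525 = 1.276525, which rounds to 1.2765.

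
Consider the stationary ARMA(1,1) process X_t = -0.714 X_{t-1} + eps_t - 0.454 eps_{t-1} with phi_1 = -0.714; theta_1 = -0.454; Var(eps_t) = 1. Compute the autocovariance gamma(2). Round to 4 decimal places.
\gamma(2) = 2.2527

Multiply the model equation by X_{t-k} and take expectations. With theta_0 = psi_0 = 1 and psi_j the MA(infinity) weights, this gives
  gamma(k) - sum_i phi_i gamma(k-i) = c_k,
  c_k = sigma^2 * sum_{j=k..q} theta_j psi_{j-k}   (c_k = 0 for k > q),
using gamma(-m) = gamma(m).
psi-weights needed (psi_j = theta_j + sum_i phi_i psi_{j-i}):
  psi_1 = theta_1 + phi_1 = -0.454 + (-0.714) = -1.168
Right-hand sides:
  c_0 = sigma^2 (1 + theta_1 psi_1) = 1 * (1 + (-0.454)(-1.168)) = 1 * 1.530272 = 1.530272
  c_1 = sigma^2 theta_1 = 1 * (-0.454) = -0.454
  c_2 = 0
Equations for k = 0 and k = 1 (AR order 1):
  gamma(0) = phi_1 gamma(1) + c_0
  gamma(1) = phi_1 gamma(0) + c_1
Substituting the second into the first: gamma(0) (1 - phi_1^2) = c_0 + phi_1 c_1, so
  gamma(0) = (c_0 + phi_1 c_1) / (1 - phi_1^2) = (1.530272 + (-0.714)(-0.454)) / (1 - (-0.714)^2) = 1.854428 / 0.490204 = 3.782972.
  gamma(1) = phi_1 gamma(0) + c_1 = (-0.714)(3.782972) + (-0.454) = -3.155042.
For k = 2 (> q): gamma(2) = phi_1 gamma(1) = (-0.714)(-3.155042) = 2.2527.
Therefore gamma(2) = 2.2527 (to 4 decimal places).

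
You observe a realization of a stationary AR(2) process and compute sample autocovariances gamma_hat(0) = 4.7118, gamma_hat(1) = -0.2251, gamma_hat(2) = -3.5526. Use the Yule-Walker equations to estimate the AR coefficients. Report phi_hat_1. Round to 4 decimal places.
\hat\phi_{1} = -0.0840

The Yule-Walker equations for an AR(p) process read, in matrix form,
  Gamma_p phi = r_p,   with   (Gamma_p)_{ij} = gamma(|i - j|),
                       (r_p)_i = gamma(i),   i,j = 1..p.
Substitute the sample gammas (Toeplitz matrix and right-hand side of size 2):
  Gamma_p = [[4.7118, -0.2251], [-0.2251, 4.7118]]
  r_p     = [-0.2251, -3.5526]
Written out:
  4.7118 phi_1 - 0.2251 phi_2 = -0.2251
  -0.2251 phi_1 + 4.7118 phi_2 = -3.5526
Solve by Cramer's rule:
  det = gamma(0)^2 - gamma(1)^2 = (4.7118)^2 - (-0.2251)^2 = 22.20105924 - 0.05067001 = 22.15038923
  phi_hat_1 = [gamma(1) gamma(0) - gamma(1) gamma(2)] / det = [(-0.2251)(4.7118) - (-0.2251)(-3.5526)] / 22.15038923 = -1.86031644 / 22.15038923 = -0.084
  phi_hat_2 = [gamma(0) gamma(2) - gamma(1)^2] / det = [(4.7118)(-3.5526) - (-0.2251)^2] / 22.15038923 = -16.78981069 / 22.15038923 = -0.758
So phi_hat = [-0.0840, -0.7580].
Therefore phi_hat_1 = -0.0840.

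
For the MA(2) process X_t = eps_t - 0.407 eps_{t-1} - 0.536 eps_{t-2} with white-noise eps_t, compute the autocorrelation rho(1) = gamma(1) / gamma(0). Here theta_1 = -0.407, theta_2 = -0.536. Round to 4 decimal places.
\rho(1) = -0.1300

For an MA(q) process with theta_0 = 1, the autocovariance is
  gamma(k) = sigma^2 * sum_{i=0..q-k} theta_i * theta_{i+k},
and rho(k) = gamma(k) / gamma(0). Sigma^2 cancels.
  numerator   = (1)*(-0.407) + (-0.407)*(-0.536) = -0.188848.
  denominator = (1)^2 + (-0.407)^2 + (-0.536)^2 = 1.452945.
  rho(1) = -0.188848 / 1.452945 = -0.1300.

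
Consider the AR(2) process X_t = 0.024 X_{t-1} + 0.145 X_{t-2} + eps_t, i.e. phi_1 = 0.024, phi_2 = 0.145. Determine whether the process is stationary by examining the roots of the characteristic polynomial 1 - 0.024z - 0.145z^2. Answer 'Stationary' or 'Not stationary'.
\text{Stationary}

The AR(p) characteristic polynomial is P(z) = 1 - 0.024z - 0.145z^2.
Stationarity requires all roots to lie outside the unit circle, i.e. |z| > 1 for every root.
Set 1 + (-0.024) z + (-0.145) z^2 = 0, i.e. a z^2 + b z + c = 0 with a = -0.145, b = -0.024, c = 1.
Discriminant D = b^2 - 4ac = (-0.024)^2 - 4*(-0.145)*1 = 0.000576 - (-0.58) = 0.580576.
D >= 0, so the roots are real: z = (-b +/- sqrt(D)) / (2a) = (0.024 +/- 0.761955) / (-0.29).
  z_1 = (0.024 + 0.761955) / (-0.29) = -2.7102,   |z_1| = 2.7102.
  z_2 = (0.024 - 0.761955) / (-0.29) = 2.5447,   |z_2| = 2.5447.
Moduli of all roots: 2.7102, 2.5447.
All moduli strictly greater than 1? Yes.
Verdict: Stationary.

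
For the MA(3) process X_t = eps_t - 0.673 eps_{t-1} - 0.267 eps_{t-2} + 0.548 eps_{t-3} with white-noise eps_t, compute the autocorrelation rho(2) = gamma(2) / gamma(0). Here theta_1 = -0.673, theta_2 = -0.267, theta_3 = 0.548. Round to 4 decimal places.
\rho(2) = -0.3485

For an MA(q) process with theta_0 = 1, the autocovariance is
  gamma(k) = sigma^2 * sum_{i=0..q-k} theta_i * theta_{i+k},
and rho(k) = gamma(k) / gamma(0). Sigma^2 cancels.
  numerator   = (1)*(-0.267) + (-0.673)*(0.548) = -0.635804.
  denominator = (1)^2 + (-0.673)^2 + (-0.267)^2 + (0.548)^2 = 1.824522.
  rho(2) = -0.635804 / 1.824522 = -0.3485.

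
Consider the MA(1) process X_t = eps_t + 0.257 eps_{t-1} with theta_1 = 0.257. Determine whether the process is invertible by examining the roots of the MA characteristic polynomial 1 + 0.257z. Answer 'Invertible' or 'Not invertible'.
\text{Invertible}

The MA(q) characteristic polynomial is P(z) = 1 + 0.257z.
Invertibility requires all roots to lie outside the unit circle, i.e. |z| > 1 for every root.
This is linear in z: 1 + (0.257) z = 0  =>  z = -1/(0.257) = -3.891051,  |z| = 3.891051.
Moduli of all roots: 3.8911.
All moduli strictly greater than 1? Yes.
Verdict: Invertible.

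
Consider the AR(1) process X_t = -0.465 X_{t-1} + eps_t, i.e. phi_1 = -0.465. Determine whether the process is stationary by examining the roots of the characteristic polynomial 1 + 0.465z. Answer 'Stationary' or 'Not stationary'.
\text{Stationary}

The AR(p) characteristic polynomial is P(z) = 1 + 0.465z.
Stationarity requires all roots to lie outside the unit circle, i.e. |z| > 1 for every root.
This is linear in z: 1 + (0.465) z = 0  =>  z = -1/(0.465) = -2.150538,  |z| = 2.150538.
Moduli of all roots: 2.1505.
All moduli strictly greater than 1? Yes.
Verdict: Stationary.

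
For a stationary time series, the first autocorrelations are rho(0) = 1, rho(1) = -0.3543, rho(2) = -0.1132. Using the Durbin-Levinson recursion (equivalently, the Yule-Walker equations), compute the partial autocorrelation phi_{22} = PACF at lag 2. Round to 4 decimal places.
\phi_{22} = -0.2730

The PACF at lag k is phi_{kk}, the last component of the solution
to the Yule-Walker system G_k phi = r_k where
  (G_k)_{ij} = rho(|i - j|), (r_k)_i = rho(i), i,j = 1..k.
Equivalently, Durbin-Levinson gives phi_{kk} iteratively:
  phi_{11} = rho(1)
  phi_{kk} = [rho(k) - sum_{j=1..k-1} phi_{k-1,j} rho(k-j)]
            / [1 - sum_{j=1..k-1} phi_{k-1,j} rho(j)],
  phi_{k,j} = phi_{k-1,j} - phi_{kk} phi_{k-1,k-j},  j = 1..k-1.
Step k = 1:
  phi_11 = rho(1) = -0.3543.
Step k = 2:
  phi_22 = [rho(2) - phi_11 rho(1)] / [1 - phi_11 rho(1)] = [-0.1132 - (-0.3543)(-0.3543)] / [1 - (-0.3543)(-0.3543)]
         = -0.23872849 / 0.87447151 = -0.273.
Therefore phi_{22} = -0.2730.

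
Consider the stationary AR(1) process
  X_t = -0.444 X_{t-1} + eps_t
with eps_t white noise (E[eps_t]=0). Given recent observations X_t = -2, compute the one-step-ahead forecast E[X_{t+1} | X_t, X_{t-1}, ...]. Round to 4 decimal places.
E[X_{t+1} \mid \mathcal F_t] = 0.8880

For an AR(p) model X_t = c + sum_i phi_i X_{t-i} + eps_t, the
one-step-ahead conditional mean is
  E[X_{t+1} | X_t, ...] = c + sum_i phi_i X_{t+1-i}.
Substitute known values:
  E[X_{t+1} | ...] = (-0.444) * (-2)
                   = 0.8880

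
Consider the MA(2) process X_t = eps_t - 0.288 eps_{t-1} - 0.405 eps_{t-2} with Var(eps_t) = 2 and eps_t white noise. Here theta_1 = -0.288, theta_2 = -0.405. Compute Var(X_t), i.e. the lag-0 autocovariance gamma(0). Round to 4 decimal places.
\gamma(0) = 2.4939

For an MA(q) process X_t = eps_t + sum_i theta_i eps_{t-i} with
Var(eps_t) = sigma^2, the variance is
  gamma(0) = sigma^2 * (1 + sum_i theta_i^2).
  sum_i theta_i^2 = (-0.288)^2 + (-0.405)^2 = 0.082944 + 0.164025 = 0.246969.
  gamma(0) = 2 * (1 + 0.246969) = 2 * 1.246969 = 2.493938, which rounds to 2.4939.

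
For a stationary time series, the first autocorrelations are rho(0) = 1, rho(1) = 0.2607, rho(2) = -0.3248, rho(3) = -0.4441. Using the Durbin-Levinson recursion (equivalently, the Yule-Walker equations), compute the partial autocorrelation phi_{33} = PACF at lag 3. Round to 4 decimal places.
\phi_{33} = -0.2790

The PACF at lag k is phi_{kk}, the last component of the solution
to the Yule-Walker system G_k phi = r_k where
  (G_k)_{ij} = rho(|i - j|), (r_k)_i = rho(i), i,j = 1..k.
Equivalently, Durbin-Levinson gives phi_{kk} iteratively:
  phi_{11} = rho(1)
  phi_{kk} = [rho(k) - sum_{j=1..k-1} phi_{k-1,j} rho(k-j)]
            / [1 - sum_{j=1..k-1} phi_{k-1,j} rho(j)],
  phi_{k,j} = phi_{k-1,j} - phi_{kk} phi_{k-1,k-j},  j = 1..k-1.
Step k = 1:
  phi_11 = rho(1) = 0.2607.
Step k = 2:
  phi_22 = [rho(2) - phi_11 rho(1)] / [1 - phi_11 rho(1)] = [-0.3248 - (0.2607)(0.2607)] / [1 - (0.2607)(0.2607)]
         = -0.39276449 / 0.93203551 = -0.421405.
  Update: phi_21 = phi_11 - phi_22 phi_11 = 0.2607 - (-0.421405)(0.2607) = 0.37056.
Step k = 3:
  phi_33 = [rho(3) - phi_21 rho(2) - phi_22 rho(1)] / [1 - phi_21 rho(1) - phi_22 rho(2)]
    numerator   = -0.4441 - (0.37056)(-0.3248) - (-0.421405)(0.2607) = -0.21388171
    denominator = 1 - (0.37056)(0.2607) - (-0.421405)(-0.3248) = 0.76652256
  phi_33 = -0.21388171 / 0.76652256 = -0.279.
Therefore phi_{33} = -0.2790.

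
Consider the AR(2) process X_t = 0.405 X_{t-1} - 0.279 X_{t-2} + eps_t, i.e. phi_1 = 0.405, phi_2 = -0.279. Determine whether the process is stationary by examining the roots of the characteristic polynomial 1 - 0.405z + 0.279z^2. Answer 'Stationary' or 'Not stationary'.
\text{Stationary}

The AR(p) characteristic polynomial is P(z) = 1 - 0.405z + 0.279z^2.
Stationarity requires all roots to lie outside the unit circle, i.e. |z| > 1 for every root.
Set 1 + (-0.405) z + (0.279) z^2 = 0, i.e. a z^2 + b z + c = 0 with a = 0.279, b = -0.405, c = 1.
Discriminant D = b^2 - 4ac = (-0.405)^2 - 4*(0.279)*1 = 0.164025 - (1.116) = -0.951975.
D < 0, so the roots are the complex-conjugate pair z = (-b +/- i sqrt(-D)) / (2a) = 0.7258 +/- 1.7486i.
For a conjugate pair |z|^2 = z * conj(z) = (product of roots) = c/a = 1/(0.279) = 3.584229, so |z| = sqrt(3.584229) = 1.8932 for both roots.
Moduli of all roots: 1.8932, 1.8932.
All moduli strictly greater than 1? Yes.
Verdict: Stationary.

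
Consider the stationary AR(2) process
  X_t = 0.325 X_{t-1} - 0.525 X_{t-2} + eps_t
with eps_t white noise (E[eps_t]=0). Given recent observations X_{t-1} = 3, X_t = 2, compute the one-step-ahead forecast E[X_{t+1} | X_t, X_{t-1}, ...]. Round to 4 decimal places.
E[X_{t+1} \mid \mathcal F_t] = -0.9250

For an AR(p) model X_t = c + sum_i phi_i X_{t-i} + eps_t, the
one-step-ahead conditional mean is
  E[X_{t+1} | X_t, ...] = c + sum_i phi_i X_{t+1-i}.
Substitute known values:
  E[X_{t+1} | ...] = (0.325) * (2) + (-0.525) * (3)
                   = -0.9250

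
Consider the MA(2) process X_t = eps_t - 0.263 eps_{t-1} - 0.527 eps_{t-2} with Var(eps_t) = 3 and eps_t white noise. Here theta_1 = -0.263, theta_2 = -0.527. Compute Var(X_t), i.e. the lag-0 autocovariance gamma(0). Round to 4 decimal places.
\gamma(0) = 4.0407

For an MA(q) process X_t = eps_t + sum_i theta_i eps_{t-i} with
Var(eps_t) = sigma^2, the variance is
  gamma(0) = sigma^2 * (1 + sum_i theta_i^2).
  sum_i theta_i^2 = (-0.263)^2 + (-0.527)^2 = 0.069169 + 0.277729 = 0.346898.
  gamma(0) = 3 * (1 + 0.346898) = 3 * 1.346898 = 4.040694, which rounds to 4.0407.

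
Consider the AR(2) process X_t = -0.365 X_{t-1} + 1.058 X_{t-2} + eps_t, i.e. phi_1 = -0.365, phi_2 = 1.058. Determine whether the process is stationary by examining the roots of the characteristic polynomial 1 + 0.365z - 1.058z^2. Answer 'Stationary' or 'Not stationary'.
\text{Not stationary}

The AR(p) characteristic polynomial is P(z) = 1 + 0.365z - 1.058z^2.
Stationarity requires all roots to lie outside the unit circle, i.e. |z| > 1 for every root.
Set 1 + (0.365) z + (-1.058) z^2 = 0, i.e. a z^2 + b z + c = 0 with a = -1.058, b = 0.365, c = 1.
Discriminant D = b^2 - 4ac = (0.365)^2 - 4*(-1.058)*1 = 0.133225 - (-4.232) = 4.365225.
D >= 0, so the roots are real: z = (-b +/- sqrt(D)) / (2a) = (-0.365 +/- 2.089312) / (-2.116).
  z_1 = (-0.365 + 2.089312) / (-2.116) = -0.8149,   |z_1| = 0.8149.
  z_2 = (-0.365 - 2.089312) / (-2.116) = 1.1599,   |z_2| = 1.1599.
Moduli of all roots: 0.8149, 1.1599.
All moduli strictly greater than 1? No.
Verdict: Not stationary.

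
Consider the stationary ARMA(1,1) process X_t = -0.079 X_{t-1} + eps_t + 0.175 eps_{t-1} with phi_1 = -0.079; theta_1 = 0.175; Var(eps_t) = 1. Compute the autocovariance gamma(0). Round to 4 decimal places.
\gamma(0) = 1.0093

Multiply the model equation by X_{t-k} and take expectations. With theta_0 = psi_0 = 1 and psi_j the MA(infinity) weights, this gives
  gamma(k) - sum_i phi_i gamma(k-i) = c_k,
  c_k = sigma^2 * sum_{j=k..q} theta_j psi_{j-k}   (c_k = 0 for k > q),
using gamma(-m) = gamma(m).
psi-weights needed (psi_j = theta_j + sum_i phi_i psi_{j-i}):
  psi_1 = theta_1 + phi_1 = 0.175 + (-0.079) = 0.096
Right-hand sides:
  c_0 = sigma^2 (1 + theta_1 psi_1) = 1 * (1 + (0.175)(0.096)) = 1 * 1.0168 = 1.0168
  c_1 = sigma^2 theta_1 = 1 * (0.175) = 0.175
  c_2 = 0
Equations for k = 0 and k = 1 (AR order 1):
  gamma(0) = phi_1 gamma(1) + c_0
  gamma(1) = phi_1 gamma(0) + c_1
Substituting the second into the first: gamma(0) (1 - phi_1^2) = c_0 + phi_1 c_1, so
  gamma(0) = (c_0 + phi_1 c_1) / (1 - phi_1^2) = (1.0168 + (-0.079)(0.175)) / (1 - (-0.079)^2) = 1.002975 / 0.993759 = 1.009274.
Therefore gamma(0) = 1.0093 (to 4 decimal places).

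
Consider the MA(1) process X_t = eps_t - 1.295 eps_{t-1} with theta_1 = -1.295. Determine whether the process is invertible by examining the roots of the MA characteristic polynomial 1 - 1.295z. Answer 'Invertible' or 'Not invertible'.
\text{Not invertible}

The MA(q) characteristic polynomial is P(z) = 1 - 1.295z.
Invertibility requires all roots to lie outside the unit circle, i.e. |z| > 1 for every root.
This is linear in z: 1 + (-1.295) z = 0  =>  z = -1/(-1.295) = 0.772201,  |z| = 0.772201.
Moduli of all roots: 0.7722.
All moduli strictly greater than 1? No.
Verdict: Not invertible.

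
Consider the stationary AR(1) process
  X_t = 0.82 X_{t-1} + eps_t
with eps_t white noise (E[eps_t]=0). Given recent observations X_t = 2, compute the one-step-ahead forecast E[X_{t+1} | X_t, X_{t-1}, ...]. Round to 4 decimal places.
E[X_{t+1} \mid \mathcal F_t] = 1.6400

For an AR(p) model X_t = c + sum_i phi_i X_{t-i} + eps_t, the
one-step-ahead conditional mean is
  E[X_{t+1} | X_t, ...] = c + sum_i phi_i X_{t+1-i}.
Substitute known values:
  E[X_{t+1} | ...] = (0.82) * (2)
                   = 1.6400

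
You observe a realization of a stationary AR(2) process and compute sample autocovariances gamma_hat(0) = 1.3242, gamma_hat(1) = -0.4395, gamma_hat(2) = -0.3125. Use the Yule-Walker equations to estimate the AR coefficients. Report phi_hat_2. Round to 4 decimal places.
\hat\phi_{2} = -0.3890

The Yule-Walker equations for an AR(p) process read, in matrix form,
  Gamma_p phi = r_p,   with   (Gamma_p)_{ij} = gamma(|i - j|),
                       (r_p)_i = gamma(i),   i,j = 1..p.
Substitute the sample gammas (Toeplitz matrix and right-hand side of size 2):
  Gamma_p = [[1.3242, -0.4395], [-0.4395, 1.3242]]
  r_p     = [-0.4395, -0.3125]
Written out:
  1.3242 phi_1 - 0.4395 phi_2 = -0.4395
  -0.4395 phi_1 + 1.3242 phi_2 = -0.3125
Solve by Cramer's rule:
  det = gamma(0)^2 - gamma(1)^2 = (1.3242)^2 - (-0.4395)^2 = 1.75350564 - 0.19316025 = 1.56034539
  phi_hat_1 = [gamma(1) gamma(0) - gamma(1) gamma(2)] / det = [(-0.4395)(1.3242) - (-0.4395)(-0.3125)] / 1.56034539 = -0.71932965 / 1.56034539 = -0.461
  phi_hat_2 = [gamma(0) gamma(2) - gamma(1)^2] / det = [(1.3242)(-0.3125) - (-0.4395)^2] / 1.56034539 = -0.60697275 / 1.56034539 = -0.389
So phi_hat = [-0.4610, -0.3890].
Therefore phi_hat_2 = -0.3890.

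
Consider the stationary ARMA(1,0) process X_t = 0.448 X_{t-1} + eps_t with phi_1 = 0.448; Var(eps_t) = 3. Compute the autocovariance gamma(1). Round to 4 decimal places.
\gamma(1) = 1.6815

Multiply the model equation by X_{t-k} and take expectations. With theta_0 = psi_0 = 1 and psi_j the MA(infinity) weights, this gives
  gamma(k) - sum_i phi_i gamma(k-i) = c_k,
  c_k = sigma^2 * sum_{j=k..q} theta_j psi_{j-k}   (c_k = 0 for k > q),
using gamma(-m) = gamma(m).
Pure AR (q = 0): c_0 = sigma^2 = 3, c_k = 0 for k >= 1.
Equations for k = 0 and k = 1 (AR order 1):
  gamma(0) = phi_1 gamma(1) + c_0
  gamma(1) = phi_1 gamma(0) + c_1
Substituting the second into the first: gamma(0) (1 - phi_1^2) = c_0 + phi_1 c_1, so
  gamma(0) = c_0 / (1 - phi_1^2) = 3 / (1 - (0.448)^2) = 3 / 0.799296 = 3.753303.
  gamma(1) = phi_1 gamma(0) = (0.448)(3.753303) = 1.68148.
Therefore gamma(1) = 1.6815 (to 4 decimal places).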